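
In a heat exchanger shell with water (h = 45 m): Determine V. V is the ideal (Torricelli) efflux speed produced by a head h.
Formula: V = \sqrt{2 g h}
V = √(2·9.81·45) = 29.71 m/s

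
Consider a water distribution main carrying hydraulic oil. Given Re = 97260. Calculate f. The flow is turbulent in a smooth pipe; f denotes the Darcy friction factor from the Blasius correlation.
Formula: f = \frac{0.316}{Re^{0.25}}
f = 0.316/97260^0.25 = 0.01789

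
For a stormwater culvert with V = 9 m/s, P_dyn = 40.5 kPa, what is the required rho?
Formula: P_{dyn} = \frac{1}{2} \rho V^2
Substituting knowns: 40.5 = 0.5·rho·9²/1000
Solving for rho: rho = 2·(40.5·1000)/9² = 1000 kg/m³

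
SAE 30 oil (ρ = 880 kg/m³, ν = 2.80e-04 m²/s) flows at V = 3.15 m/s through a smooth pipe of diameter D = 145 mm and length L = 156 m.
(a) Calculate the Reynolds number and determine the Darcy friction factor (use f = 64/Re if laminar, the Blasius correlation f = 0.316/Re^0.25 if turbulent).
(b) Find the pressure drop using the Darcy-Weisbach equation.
(a) Re = V·D/ν = 3.15·0.145/2.80e-04 = 1631.2 → laminar (Re < 2300); f = 64/Re = 64/1631.2 = 0.039235
(b) Darcy-Weisbach: ΔP = f·(L/D)·½ρV²/1000 = 0.039235·(156/0.145)·½·880·3.15²/1000 = 184.3 kPa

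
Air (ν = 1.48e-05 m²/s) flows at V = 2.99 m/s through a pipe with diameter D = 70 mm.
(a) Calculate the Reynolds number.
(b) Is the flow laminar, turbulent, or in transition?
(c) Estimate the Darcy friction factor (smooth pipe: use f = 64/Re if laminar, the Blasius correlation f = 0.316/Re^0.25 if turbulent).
(a) Re = V·D/ν = 2.99·0.07/1.48e-05 = 14142
(b) Flow regime: turbulent (Re > 4000)
(c) Friction factor: f = 0.316/Re^0.25 = 0.316/14142^0.25 = 0.02898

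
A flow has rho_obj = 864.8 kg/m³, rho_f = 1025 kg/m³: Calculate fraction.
Formula: f_{sub} = \frac{\rho_{obj}}{\rho_f}
fraction = 864.8/1025 = 0.8437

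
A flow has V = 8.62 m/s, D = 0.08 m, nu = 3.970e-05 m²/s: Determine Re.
Formula: Re = \frac{V D}{\nu}
Re = 8.62·0.08/3.970e-05 = 17370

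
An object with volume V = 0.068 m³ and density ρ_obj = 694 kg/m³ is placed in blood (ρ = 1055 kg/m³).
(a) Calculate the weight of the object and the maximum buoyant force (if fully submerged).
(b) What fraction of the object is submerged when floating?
(a) W=rho_obj*g*V=694*9.81*0.068=463.0 N; F_B(max)=rho*g*V=1055*9.81*0.068=703.8 N
(b) Floating fraction=rho_obj/rho=694/1055=0.658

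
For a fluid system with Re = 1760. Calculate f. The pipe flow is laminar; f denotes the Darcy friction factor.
Formula: f = \frac{64}{Re}
f = 64/1760 = 0.03636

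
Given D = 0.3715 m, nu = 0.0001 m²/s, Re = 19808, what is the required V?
Formula: Re = \frac{V D}{\nu}
Substituting knowns: 19808 = V·0.3715/0.0001
Solving for V: V = 19808·0.0001/0.3715 = 5.332 m/s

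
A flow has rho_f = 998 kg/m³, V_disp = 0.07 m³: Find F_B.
Formula: F_B = \rho_f g V_{disp}
F_B = 998·9.81·0.07 = 685.3 N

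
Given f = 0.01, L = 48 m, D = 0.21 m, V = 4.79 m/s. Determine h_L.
Formula: h_L = f \frac{L}{D} \frac{V^2}{2g}
h_L = 0.01·(48/0.21)·4.79²/(2·9.81) = 2.673 m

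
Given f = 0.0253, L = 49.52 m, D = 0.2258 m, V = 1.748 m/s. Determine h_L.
Formula: h_L = f \frac{L}{D} \frac{V^2}{2g}
h_L = 0.0253·(49.52/0.2258)·1.748²/(2·9.81) = 0.8641 m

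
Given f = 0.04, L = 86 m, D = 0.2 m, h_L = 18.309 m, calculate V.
Formula: h_L = f \frac{L}{D} \frac{V^2}{2g}
Substituting knowns: 18.309 = 0.04·(86/0.2)·V²/(2·9.81)
Solving for V: V = √(18.309·2·9.81/(0.04·(86/0.2))) = 4.57 m/s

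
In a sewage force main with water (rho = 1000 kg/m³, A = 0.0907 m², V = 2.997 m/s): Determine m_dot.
Formula: \dot{m} = \rho A V
m_dot = 1000·0.0907·2.997 = 271.8 kg/s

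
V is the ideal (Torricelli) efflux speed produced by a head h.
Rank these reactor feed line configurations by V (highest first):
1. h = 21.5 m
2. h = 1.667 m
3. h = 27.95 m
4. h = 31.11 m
Case 1: V = 20.54 m/s
Case 2: V = 5.719 m/s
Case 3: V = 23.42 m/s
Case 4: V = 24.71 m/s
Ranking (highest first): 4, 3, 1, 2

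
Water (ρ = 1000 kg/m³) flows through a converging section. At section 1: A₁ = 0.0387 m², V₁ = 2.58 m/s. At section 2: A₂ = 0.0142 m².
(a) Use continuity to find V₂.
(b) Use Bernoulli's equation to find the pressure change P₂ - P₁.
(a) Continuity: A₁V₁=A₂V₂ -> V₂=A₁V₁/A₂=0.0387*2.58/0.0142=7.03 m/s
(b) Bernoulli: P₂-P₁=0.5*rho*(V₁^2-V₂^2)/1000=0.5*1000*(2.58^2-7.03^2)/1000=-21.38 kPa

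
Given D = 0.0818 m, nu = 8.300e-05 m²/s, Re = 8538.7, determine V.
Formula: Re = \frac{V D}{\nu}
Substituting knowns: 8538.7 = V·0.0818/8.300e-05
Solving for V: V = 8538.7·8.300e-05/0.0818 = 8.664 m/s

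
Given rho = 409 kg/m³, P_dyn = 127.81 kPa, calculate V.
Formula: P_{dyn} = \frac{1}{2} \rho V^2
Substituting knowns: 127.81 = 0.5·409·V²/1000
Solving for V: V = √(2·(127.81·1000)/409) = 25 m/s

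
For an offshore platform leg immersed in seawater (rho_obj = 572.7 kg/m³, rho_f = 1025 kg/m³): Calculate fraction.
Formula: f_{sub} = \frac{\rho_{obj}}{\rho_f}
fraction = 572.7/1025 = 0.5587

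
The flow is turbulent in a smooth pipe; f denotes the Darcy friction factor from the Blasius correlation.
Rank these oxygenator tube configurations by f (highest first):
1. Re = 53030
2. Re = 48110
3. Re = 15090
Case 1: f = 0.02082
Case 2: f = 0.02134
Case 3: f = 0.02851
Ranking (highest first): 3, 2, 1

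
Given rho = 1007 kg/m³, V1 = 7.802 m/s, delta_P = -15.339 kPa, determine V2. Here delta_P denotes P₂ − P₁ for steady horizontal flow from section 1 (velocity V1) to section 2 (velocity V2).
Formula: \Delta P = \frac{1}{2} \rho (V_1^2 - V_2^2)
Substituting knowns: -15.339 = 0.5·1007·(7.802² − V2²)/1000
Solving for V2: V2 = √(7.802² − 2·(-15.339·1000)/1007) = 9.557 m/s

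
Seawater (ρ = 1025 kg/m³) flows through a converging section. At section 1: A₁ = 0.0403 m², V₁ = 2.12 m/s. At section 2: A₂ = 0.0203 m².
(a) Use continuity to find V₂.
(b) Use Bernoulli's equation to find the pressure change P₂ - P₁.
(a) Continuity: A₁V₁=A₂V₂ -> V₂=A₁V₁/A₂=0.0403*2.12/0.0203=4.21 m/s
(b) Bernoulli: P₂-P₁=0.5*rho*(V₁^2-V₂^2)/1000=0.5*1025*(2.12^2-4.21^2)/1000=-6.78 kPa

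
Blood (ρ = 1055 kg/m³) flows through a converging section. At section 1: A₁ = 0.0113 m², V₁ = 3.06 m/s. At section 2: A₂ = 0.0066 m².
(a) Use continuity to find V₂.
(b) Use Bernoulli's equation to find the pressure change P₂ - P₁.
(a) Continuity: A₁V₁=A₂V₂ -> V₂=A₁V₁/A₂=0.0113*3.06/0.0066=5.24 m/s
(b) Bernoulli: P₂-P₁=0.5*rho*(V₁^2-V₂^2)/1000=0.5*1055*(3.06^2-5.24^2)/1000=-9.545 kPa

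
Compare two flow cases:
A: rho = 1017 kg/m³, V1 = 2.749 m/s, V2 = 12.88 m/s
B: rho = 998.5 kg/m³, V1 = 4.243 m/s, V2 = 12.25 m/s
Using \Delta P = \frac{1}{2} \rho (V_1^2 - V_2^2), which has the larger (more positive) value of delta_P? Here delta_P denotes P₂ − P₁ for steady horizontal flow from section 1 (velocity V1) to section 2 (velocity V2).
delta_P(A) = -80.51 kPa, delta_P(B) = -65.93 kPa. Answer: B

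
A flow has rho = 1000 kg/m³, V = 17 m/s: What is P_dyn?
Formula: P_{dyn} = \frac{1}{2} \rho V^2
P_dyn = 0.5·1000·17²/1000 = 144.5 kPa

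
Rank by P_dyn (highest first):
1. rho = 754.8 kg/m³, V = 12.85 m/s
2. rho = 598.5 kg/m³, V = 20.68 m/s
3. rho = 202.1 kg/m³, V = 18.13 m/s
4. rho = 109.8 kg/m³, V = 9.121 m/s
Case 1: P_dyn = 62.32 kPa
Case 2: P_dyn = 128 kPa
Case 3: P_dyn = 33.21 kPa
Case 4: P_dyn = 4.567 kPa
Ranking (highest first): 2, 1, 3, 4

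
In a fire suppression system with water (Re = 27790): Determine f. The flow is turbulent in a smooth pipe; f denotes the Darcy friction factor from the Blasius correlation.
Formula: f = \frac{0.316}{Re^{0.25}}
f = 0.316/27790^0.25 = 0.02447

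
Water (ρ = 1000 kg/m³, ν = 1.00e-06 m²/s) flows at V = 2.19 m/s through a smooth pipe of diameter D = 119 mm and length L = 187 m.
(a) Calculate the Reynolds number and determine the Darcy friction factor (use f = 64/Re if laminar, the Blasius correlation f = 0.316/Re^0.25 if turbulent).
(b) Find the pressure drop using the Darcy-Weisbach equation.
(a) Re = V·D/ν = 2.19·0.119/1.00e-06 = 260610 → turbulent (Re > 4000); f = 0.316/Re^0.25 = 0.316/260610^0.25 = 0.013986 (Blasius is strictly valid for Re ≲ 1e5; used here as the smooth-pipe estimate the problem specifies)
(b) Darcy-Weisbach: ΔP = f·(L/D)·½ρV²/1000 = 0.013986·(187/0.119)·½·1000·2.19²/1000 = 52.7 kPa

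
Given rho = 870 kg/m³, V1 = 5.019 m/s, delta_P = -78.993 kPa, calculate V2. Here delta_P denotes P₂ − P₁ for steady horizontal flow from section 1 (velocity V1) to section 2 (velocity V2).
Formula: \Delta P = \frac{1}{2} \rho (V_1^2 - V_2^2)
Substituting knowns: -78.993 = 0.5·870·(5.019² − V2²)/1000
Solving for V2: V2 = √(5.019² − 2·(-78.993·1000)/870) = 14.38 m/s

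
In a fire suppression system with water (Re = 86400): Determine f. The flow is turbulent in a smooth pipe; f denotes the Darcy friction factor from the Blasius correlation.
Formula: f = \frac{0.316}{Re^{0.25}}
f = 0.316/86400^0.25 = 0.01843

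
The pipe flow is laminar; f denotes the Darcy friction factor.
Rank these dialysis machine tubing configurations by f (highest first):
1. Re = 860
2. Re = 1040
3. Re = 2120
Case 1: f = 0.07442
Case 2: f = 0.06154
Case 3: f = 0.03019
Ranking (highest first): 1, 2, 3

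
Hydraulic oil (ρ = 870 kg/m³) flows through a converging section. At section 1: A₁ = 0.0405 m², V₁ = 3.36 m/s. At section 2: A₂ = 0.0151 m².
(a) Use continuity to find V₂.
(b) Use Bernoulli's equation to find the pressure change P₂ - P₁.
(a) Continuity: A₁V₁=A₂V₂ -> V₂=A₁V₁/A₂=0.0405*3.36/0.0151=9.01 m/s
(b) Bernoulli: P₂-P₁=0.5*rho*(V₁^2-V₂^2)/1000=0.5*870*(3.36^2-9.01^2)/1000=-30.4 kPa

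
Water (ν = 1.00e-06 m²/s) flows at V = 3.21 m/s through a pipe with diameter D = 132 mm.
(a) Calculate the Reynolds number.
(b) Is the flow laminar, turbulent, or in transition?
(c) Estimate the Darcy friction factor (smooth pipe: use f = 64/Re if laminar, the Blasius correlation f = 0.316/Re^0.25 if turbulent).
(a) Re = V·D/ν = 3.21·0.132/1.00e-06 = 423720
(b) Flow regime: turbulent (Re > 4000)
(c) Friction factor: f = 0.316/Re^0.25 = 0.316/423720^0.25 = 0.01239 (Blasius is strictly valid for Re ≲ 1e5; used here as the smooth-pipe estimate the problem specifies)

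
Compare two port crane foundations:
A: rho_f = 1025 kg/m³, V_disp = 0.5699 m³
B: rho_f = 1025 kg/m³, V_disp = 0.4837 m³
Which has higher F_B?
F_B(A) = 5730 N, F_B(B) = 4864 N. Answer: A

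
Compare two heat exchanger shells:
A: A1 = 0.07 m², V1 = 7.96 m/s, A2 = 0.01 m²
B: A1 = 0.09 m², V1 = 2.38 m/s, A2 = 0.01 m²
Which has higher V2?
V2(A) = 55.72 m/s, V2(B) = 21.42 m/s. Answer: A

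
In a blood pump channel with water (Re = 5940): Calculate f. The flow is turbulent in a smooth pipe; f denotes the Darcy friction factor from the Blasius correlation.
Formula: f = \frac{0.316}{Re^{0.25}}
f = 0.316/5940^0.25 = 0.03599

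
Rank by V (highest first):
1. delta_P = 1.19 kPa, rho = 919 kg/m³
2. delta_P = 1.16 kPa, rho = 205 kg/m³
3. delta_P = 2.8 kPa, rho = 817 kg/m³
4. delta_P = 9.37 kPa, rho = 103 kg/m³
Case 1: V = 1.609 m/s
Case 2: V = 3.364 m/s
Case 3: V = 2.618 m/s
Case 4: V = 13.49 m/s
Ranking (highest first): 4, 2, 3, 1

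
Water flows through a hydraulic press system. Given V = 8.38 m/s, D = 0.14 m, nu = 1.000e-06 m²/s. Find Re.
Formula: Re = \frac{V D}{\nu}
Re = 8.38·0.14/1.000e-06 = 1.173e+06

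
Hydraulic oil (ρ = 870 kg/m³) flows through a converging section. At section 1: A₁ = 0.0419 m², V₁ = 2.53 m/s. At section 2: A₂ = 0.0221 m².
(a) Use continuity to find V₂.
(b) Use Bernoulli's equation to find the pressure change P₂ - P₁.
(a) Continuity: A₁V₁=A₂V₂ -> V₂=A₁V₁/A₂=0.0419*2.53/0.0221=4.80 m/s
(b) Bernoulli: P₂-P₁=0.5*rho*(V₁^2-V₂^2)/1000=0.5*870*(2.53^2-4.80^2)/1000=-7.238 kPa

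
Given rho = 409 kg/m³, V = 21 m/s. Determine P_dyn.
Formula: P_{dyn} = \frac{1}{2} \rho V^2
P_dyn = 0.5·409·21²/1000 = 90.18 kPa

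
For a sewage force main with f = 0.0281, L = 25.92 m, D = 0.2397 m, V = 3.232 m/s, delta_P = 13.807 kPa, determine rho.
Formula: \Delta P = f \frac{L}{D} \frac{\rho V^2}{2}
Substituting knowns: 13.807 = 0.0281·(25.92/0.2397)·0.5·rho·3.232²/1000
Solving for rho: rho = (13.807·1000)/(0.0281·(25.92/0.2397)·0.5·3.232²) = 870 kg/m³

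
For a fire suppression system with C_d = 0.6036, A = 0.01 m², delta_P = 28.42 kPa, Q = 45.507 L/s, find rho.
Formula: Q = C_d A \sqrt{\frac{2 \Delta P}{\rho}}
Substituting knowns: 45.507 = 0.6036·0.01·√(2·(28.42·1000)/rho)·1000
Solving for rho: rho = 2·(28.42·1000)/((45.507/1000)/(0.6036·0.01))² = 1000 kg/m³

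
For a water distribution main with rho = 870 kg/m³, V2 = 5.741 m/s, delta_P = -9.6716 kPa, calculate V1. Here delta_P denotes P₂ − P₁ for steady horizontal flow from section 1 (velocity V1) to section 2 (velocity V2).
Formula: \Delta P = \frac{1}{2} \rho (V_1^2 - V_2^2)
Substituting knowns: -9.6716 = 0.5·870·(V1² − 5.741²)/1000
Solving for V1: V1 = √(5.741² + 2·(-9.6716·1000)/870) = 3.275 m/s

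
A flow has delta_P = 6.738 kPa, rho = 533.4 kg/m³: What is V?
Formula: V = \sqrt{\frac{2 \Delta P}{\rho}}
V = √(2·(6.738·1000)/533.4) = 5.026 m/s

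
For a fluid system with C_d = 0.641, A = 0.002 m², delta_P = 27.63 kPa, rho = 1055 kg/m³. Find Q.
Formula: Q = C_d A \sqrt{\frac{2 \Delta P}{\rho}}
Q = 0.641·0.002·√(2·(27.63·1000)/1055)·1000 = 9.278 L/s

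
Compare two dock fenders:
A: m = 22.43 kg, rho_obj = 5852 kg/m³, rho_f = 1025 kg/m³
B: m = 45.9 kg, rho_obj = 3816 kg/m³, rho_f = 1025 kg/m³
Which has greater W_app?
W_app(A) = 181.5 N, W_app(B) = 329.3 N. Answer: B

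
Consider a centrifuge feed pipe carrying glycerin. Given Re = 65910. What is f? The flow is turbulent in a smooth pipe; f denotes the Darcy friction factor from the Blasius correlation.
Formula: f = \frac{0.316}{Re^{0.25}}
f = 0.316/65910^0.25 = 0.01972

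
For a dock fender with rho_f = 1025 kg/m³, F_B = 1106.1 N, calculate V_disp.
Formula: F_B = \rho_f g V_{disp}
Substituting knowns: 1106.1 = 1025·9.81·V_disp
Solving for V_disp: V_disp = 1106.1/(1025·9.81) = 0.11 m³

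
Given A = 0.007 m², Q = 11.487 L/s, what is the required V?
Formula: Q = A V
Substituting knowns: 11.487 = 0.007·V·1000
Solving for V: V = (11.487/1000)/0.007 = 1.641 m/s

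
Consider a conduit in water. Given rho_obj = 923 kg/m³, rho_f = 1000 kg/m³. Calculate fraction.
Formula: f_{sub} = \frac{\rho_{obj}}{\rho_f}
fraction = 923/1000 = 0.923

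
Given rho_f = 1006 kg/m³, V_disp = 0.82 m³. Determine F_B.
Formula: F_B = \rho_f g V_{disp}
F_B = 1006·9.81·0.82 = 8092 N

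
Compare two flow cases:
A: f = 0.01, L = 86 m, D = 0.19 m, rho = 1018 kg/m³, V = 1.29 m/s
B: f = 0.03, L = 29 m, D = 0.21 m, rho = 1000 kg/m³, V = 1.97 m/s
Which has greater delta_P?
delta_P(A) = 3.834 kPa, delta_P(B) = 8.039 kPa. Answer: B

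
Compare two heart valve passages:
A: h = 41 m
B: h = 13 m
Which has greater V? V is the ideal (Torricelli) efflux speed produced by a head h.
V(A) = 28.36 m/s, V(B) = 15.97 m/s. Answer: A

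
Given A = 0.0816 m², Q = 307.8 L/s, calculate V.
Formula: Q = A V
Substituting knowns: 307.8 = 0.0816·V·1000
Solving for V: V = (307.8/1000)/0.0816 = 3.772 m/s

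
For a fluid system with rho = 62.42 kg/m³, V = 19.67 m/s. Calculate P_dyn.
Formula: P_{dyn} = \frac{1}{2} \rho V^2
P_dyn = 0.5·62.42·19.67²/1000 = 12.08 kPa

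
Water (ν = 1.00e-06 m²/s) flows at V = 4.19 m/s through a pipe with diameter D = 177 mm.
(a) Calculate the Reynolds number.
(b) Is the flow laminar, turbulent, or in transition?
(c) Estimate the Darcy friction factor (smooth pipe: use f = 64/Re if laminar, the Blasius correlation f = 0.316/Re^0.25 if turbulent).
(a) Re = V·D/ν = 4.19·0.177/1.00e-06 = 741630
(b) Flow regime: turbulent (Re > 4000)
(c) Friction factor: f = 0.316/Re^0.25 = 0.316/741630^0.25 = 0.01077 (Blasius is strictly valid for Re ≲ 1e5; used here as the smooth-pipe estimate the problem specifies)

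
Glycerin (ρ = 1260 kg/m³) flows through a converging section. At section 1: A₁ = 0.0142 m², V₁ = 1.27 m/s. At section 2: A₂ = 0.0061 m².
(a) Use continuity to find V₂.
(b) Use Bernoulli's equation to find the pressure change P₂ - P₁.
(a) Continuity: A₁V₁=A₂V₂ -> V₂=A₁V₁/A₂=0.0142*1.27/0.0061=2.96 m/s
(b) Bernoulli: P₂-P₁=0.5*rho*(V₁^2-V₂^2)/1000=0.5*1260*(1.27^2-2.96^2)/1000=-4.504 kPa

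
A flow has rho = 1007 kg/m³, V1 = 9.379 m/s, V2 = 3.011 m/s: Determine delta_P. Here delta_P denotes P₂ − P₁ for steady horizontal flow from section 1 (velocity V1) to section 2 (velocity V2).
Formula: \Delta P = \frac{1}{2} \rho (V_1^2 - V_2^2)
delta_P = 0.5·1007·(9.379² − 3.011²)/1000 = 39.73 kPa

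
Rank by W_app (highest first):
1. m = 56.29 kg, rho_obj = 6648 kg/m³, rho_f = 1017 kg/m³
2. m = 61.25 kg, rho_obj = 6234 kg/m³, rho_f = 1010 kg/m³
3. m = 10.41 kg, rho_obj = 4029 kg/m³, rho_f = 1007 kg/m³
Case 1: W_app = 467.7 N
Case 2: W_app = 503.5 N
Case 3: W_app = 76.6 N
Ranking (highest first): 2, 1, 3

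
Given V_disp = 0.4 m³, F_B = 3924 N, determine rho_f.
Formula: F_B = \rho_f g V_{disp}
Substituting knowns: 3924 = rho_f·9.81·0.4
Solving for rho_f: rho_f = 3924/(9.81·0.4) = 1000 kg/m³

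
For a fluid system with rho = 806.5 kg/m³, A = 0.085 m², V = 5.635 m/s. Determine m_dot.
Formula: \dot{m} = \rho A V
m_dot = 806.5·0.085·5.635 = 386.3 kg/s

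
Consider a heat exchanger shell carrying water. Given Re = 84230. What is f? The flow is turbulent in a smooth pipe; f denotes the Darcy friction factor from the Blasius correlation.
Formula: f = \frac{0.316}{Re^{0.25}}
f = 0.316/84230^0.25 = 0.01855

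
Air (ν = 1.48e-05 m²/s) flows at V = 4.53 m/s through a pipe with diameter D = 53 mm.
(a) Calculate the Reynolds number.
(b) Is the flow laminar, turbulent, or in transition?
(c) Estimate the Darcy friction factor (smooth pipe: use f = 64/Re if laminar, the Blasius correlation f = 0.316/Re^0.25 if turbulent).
(a) Re = V·D/ν = 4.53·0.053/1.48e-05 = 16222
(b) Flow regime: turbulent (Re > 4000)
(c) Friction factor: f = 0.316/Re^0.25 = 0.316/16222^0.25 = 0.028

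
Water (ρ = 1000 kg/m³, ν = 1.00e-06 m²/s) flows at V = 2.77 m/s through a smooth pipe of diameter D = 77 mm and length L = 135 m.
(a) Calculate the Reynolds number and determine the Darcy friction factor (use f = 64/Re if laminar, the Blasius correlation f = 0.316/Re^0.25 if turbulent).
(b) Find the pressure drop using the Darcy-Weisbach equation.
(a) Re = V·D/ν = 2.77·0.077/1.00e-06 = 213290 → turbulent (Re > 4000); f = 0.316/Re^0.25 = 0.316/213290^0.25 = 0.014704 (Blasius is strictly valid for Re ≲ 1e5; used here as the smooth-pipe estimate the problem specifies)
(b) Darcy-Weisbach: ΔP = f·(L/D)·½ρV²/1000 = 0.014704·(135/0.077)·½·1000·2.77²/1000 = 98.9 kPa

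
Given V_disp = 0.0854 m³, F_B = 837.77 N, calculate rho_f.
Formula: F_B = \rho_f g V_{disp}
Substituting knowns: 837.77 = rho_f·9.81·0.0854
Solving for rho_f: rho_f = 837.77/(9.81·0.0854) = 1000 kg/m³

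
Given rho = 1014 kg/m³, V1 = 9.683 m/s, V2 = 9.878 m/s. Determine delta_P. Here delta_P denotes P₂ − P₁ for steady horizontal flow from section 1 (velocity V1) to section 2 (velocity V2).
Formula: \Delta P = \frac{1}{2} \rho (V_1^2 - V_2^2)
delta_P = 0.5·1014·(9.683² − 9.878²)/1000 = -1.934 kPa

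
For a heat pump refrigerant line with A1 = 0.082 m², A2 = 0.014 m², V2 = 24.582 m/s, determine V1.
Formula: V_2 = \frac{A_1 V_1}{A_2}
Substituting knowns: 24.582 = 0.082·V1/0.014
Solving for V1: V1 = 24.582·0.014/0.082 = 4.197 m/s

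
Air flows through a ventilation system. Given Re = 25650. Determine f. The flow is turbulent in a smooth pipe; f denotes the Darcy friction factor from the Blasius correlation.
Formula: f = \frac{0.316}{Re^{0.25}}
f = 0.316/25650^0.25 = 0.02497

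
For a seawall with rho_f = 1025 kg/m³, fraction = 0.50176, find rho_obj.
Formula: f_{sub} = \frac{\rho_{obj}}{\rho_f}
Substituting knowns: 0.50176 = rho_obj/1025
Solving for rho_obj: rho_obj = 0.50176·1025 = 514.3 kg/m³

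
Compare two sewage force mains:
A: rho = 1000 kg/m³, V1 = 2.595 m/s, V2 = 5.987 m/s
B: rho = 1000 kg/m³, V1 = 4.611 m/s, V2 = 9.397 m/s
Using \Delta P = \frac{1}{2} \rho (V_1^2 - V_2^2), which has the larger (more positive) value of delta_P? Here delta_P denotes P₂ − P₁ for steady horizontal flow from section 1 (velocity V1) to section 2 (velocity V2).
delta_P(A) = -14.56 kPa, delta_P(B) = -33.52 kPa. Answer: A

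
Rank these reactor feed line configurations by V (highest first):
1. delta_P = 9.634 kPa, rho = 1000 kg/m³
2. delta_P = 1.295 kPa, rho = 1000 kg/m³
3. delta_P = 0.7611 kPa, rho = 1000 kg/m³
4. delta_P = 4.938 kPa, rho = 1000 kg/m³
Case 1: V = 4.39 m/s
Case 2: V = 1.609 m/s
Case 3: V = 1.234 m/s
Case 4: V = 3.143 m/s
Ranking (highest first): 1, 4, 2, 3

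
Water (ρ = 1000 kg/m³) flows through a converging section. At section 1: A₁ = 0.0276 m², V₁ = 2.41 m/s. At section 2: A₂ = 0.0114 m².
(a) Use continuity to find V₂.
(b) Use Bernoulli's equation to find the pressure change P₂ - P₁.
(a) Continuity: A₁V₁=A₂V₂ -> V₂=A₁V₁/A₂=0.0276*2.41/0.0114=5.83 m/s
(b) Bernoulli: P₂-P₁=0.5*rho*(V₁^2-V₂^2)/1000=0.5*1000*(2.41^2-5.83^2)/1000=-14.09 kPa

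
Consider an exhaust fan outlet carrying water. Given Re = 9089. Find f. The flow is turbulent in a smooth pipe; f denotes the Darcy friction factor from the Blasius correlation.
Formula: f = \frac{0.316}{Re^{0.25}}
f = 0.316/9089^0.25 = 0.03236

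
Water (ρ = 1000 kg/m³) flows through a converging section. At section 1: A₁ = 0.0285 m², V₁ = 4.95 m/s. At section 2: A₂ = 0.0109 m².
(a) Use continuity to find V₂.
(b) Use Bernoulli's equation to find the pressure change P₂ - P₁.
(a) Continuity: A₁V₁=A₂V₂ -> V₂=A₁V₁/A₂=0.0285*4.95/0.0109=12.94 m/s
(b) Bernoulli: P₂-P₁=0.5*rho*(V₁^2-V₂^2)/1000=0.5*1000*(4.95^2-12.94^2)/1000=-71.47 kPa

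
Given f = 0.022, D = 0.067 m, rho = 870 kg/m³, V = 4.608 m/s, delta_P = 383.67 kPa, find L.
Formula: \Delta P = f \frac{L}{D} \frac{\rho V^2}{2}
Substituting knowns: 383.67 = 0.022·(L/0.067)·0.5·870·4.608²/1000
Solving for L: L = (383.67·1000)·0.067/(0.022·0.5·870·4.608²) = 126.5 m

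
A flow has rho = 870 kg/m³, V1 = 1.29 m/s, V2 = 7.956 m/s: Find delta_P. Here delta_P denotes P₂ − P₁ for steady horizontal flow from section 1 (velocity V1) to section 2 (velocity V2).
Formula: \Delta P = \frac{1}{2} \rho (V_1^2 - V_2^2)
delta_P = 0.5·870·(1.29² − 7.956²)/1000 = -26.81 kPa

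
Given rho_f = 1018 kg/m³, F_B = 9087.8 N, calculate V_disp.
Formula: F_B = \rho_f g V_{disp}
Substituting knowns: 9087.8 = 1018·9.81·V_disp
Solving for V_disp: V_disp = 9087.8/(1018·9.81) = 0.91 m³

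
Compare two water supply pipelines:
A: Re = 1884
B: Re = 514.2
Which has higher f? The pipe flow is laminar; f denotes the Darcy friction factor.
f(A) = 0.03397, f(B) = 0.1245. Answer: B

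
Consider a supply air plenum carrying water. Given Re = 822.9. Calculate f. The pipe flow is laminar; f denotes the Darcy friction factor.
Formula: f = \frac{64}{Re}
f = 64/822.9 = 0.07777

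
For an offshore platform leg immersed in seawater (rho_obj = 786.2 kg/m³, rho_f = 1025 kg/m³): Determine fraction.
Formula: f_{sub} = \frac{\rho_{obj}}{\rho_f}
fraction = 786.2/1025 = 0.767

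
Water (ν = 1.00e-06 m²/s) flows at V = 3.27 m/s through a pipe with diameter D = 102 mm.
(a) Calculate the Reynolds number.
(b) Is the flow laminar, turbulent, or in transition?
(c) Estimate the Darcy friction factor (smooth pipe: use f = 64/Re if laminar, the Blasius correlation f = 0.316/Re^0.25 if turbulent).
(a) Re = V·D/ν = 3.27·0.102/1.00e-06 = 333540
(b) Flow regime: turbulent (Re > 4000)
(c) Friction factor: f = 0.316/Re^0.25 = 0.316/333540^0.25 = 0.01315 (Blasius is strictly valid for Re ≲ 1e5; used here as the smooth-pipe estimate the problem specifies)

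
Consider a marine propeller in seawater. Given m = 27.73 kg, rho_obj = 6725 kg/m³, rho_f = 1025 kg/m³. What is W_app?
Formula: W_{app} = mg\left(1 - \frac{\rho_f}{\rho_{obj}}\right)
W_app = 27.73·9.81·(1 − 1025/6725) = 230.6 N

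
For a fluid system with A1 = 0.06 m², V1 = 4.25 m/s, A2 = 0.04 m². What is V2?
Formula: V_2 = \frac{A_1 V_1}{A_2}
V2 = 0.06·4.25/0.04 = 6.375 m/s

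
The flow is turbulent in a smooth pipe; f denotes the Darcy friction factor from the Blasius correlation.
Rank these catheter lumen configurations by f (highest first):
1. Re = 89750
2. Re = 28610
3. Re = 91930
Case 1: f = 0.01826
Case 2: f = 0.0243
Case 3: f = 0.01815
Ranking (highest first): 2, 1, 3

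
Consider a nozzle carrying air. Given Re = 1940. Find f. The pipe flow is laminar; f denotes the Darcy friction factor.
Formula: f = \frac{64}{Re}
f = 64/1940 = 0.03299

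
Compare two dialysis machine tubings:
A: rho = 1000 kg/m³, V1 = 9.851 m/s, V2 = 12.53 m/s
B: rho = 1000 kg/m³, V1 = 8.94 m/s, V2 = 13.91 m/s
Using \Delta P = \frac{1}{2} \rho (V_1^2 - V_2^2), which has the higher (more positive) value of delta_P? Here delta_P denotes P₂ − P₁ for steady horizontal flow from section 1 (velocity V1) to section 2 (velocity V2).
delta_P(A) = -29.98 kPa, delta_P(B) = -56.78 kPa. Answer: A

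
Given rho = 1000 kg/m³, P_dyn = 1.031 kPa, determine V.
Formula: P_{dyn} = \frac{1}{2} \rho V^2
Substituting knowns: 1.031 = 0.5·1000·V²/1000
Solving for V: V = √(2·(1.031·1000)/1000) = 1.436 m/s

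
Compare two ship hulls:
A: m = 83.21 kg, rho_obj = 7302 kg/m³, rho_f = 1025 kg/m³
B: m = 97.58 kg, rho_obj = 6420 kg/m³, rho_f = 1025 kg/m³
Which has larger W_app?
W_app(A) = 701.7 N, W_app(B) = 804.4 N. Answer: B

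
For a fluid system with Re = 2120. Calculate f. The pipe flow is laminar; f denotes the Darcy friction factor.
Formula: f = \frac{64}{Re}
f = 64/2120 = 0.03019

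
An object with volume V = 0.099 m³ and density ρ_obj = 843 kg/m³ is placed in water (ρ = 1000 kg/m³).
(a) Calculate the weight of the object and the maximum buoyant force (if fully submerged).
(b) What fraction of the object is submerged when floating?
(a) W=rho_obj*g*V=843*9.81*0.099=818.7 N; F_B(max)=rho*g*V=1000*9.81*0.099=971.2 N
(b) Floating fraction=rho_obj/rho=843/1000=0.843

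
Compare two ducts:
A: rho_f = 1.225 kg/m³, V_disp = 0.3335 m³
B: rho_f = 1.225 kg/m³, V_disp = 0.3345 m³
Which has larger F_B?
F_B(A) = 4.008 N, F_B(B) = 4.02 N. Answer: B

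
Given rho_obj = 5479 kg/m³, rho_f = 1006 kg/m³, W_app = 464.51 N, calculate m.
Formula: W_{app} = mg\left(1 - \frac{\rho_f}{\rho_{obj}}\right)
Substituting knowns: 464.51 = m·9.81·(1 − 1006/5479)
Solving for m: m = 464.51/(9.81·(1 − 1006/5479)) = 58 kg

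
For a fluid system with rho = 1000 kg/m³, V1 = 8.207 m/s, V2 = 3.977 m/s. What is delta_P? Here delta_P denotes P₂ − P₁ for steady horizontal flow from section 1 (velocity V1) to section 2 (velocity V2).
Formula: \Delta P = \frac{1}{2} \rho (V_1^2 - V_2^2)
delta_P = 0.5·1000·(8.207² − 3.977²)/1000 = 25.77 kPa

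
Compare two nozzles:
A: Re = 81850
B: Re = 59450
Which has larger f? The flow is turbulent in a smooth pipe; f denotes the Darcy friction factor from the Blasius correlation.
f(A) = 0.01868, f(B) = 0.02024. Answer: B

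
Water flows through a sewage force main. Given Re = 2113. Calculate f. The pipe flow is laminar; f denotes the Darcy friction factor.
Formula: f = \frac{64}{Re}
f = 64/2113 = 0.03029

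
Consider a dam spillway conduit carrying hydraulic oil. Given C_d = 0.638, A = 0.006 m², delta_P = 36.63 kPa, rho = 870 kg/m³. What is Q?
Formula: Q = C_d A \sqrt{\frac{2 \Delta P}{\rho}}
Q = 0.638·0.006·√(2·(36.63·1000)/870)·1000 = 35.13 L/s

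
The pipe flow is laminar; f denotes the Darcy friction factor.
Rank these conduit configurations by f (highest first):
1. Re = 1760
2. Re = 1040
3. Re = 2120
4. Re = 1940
Case 1: f = 0.03636
Case 2: f = 0.06154
Case 3: f = 0.03019
Case 4: f = 0.03299
Ranking (highest first): 2, 1, 4, 3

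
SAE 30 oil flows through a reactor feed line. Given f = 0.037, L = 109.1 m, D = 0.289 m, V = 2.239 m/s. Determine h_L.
Formula: h_L = f \frac{L}{D} \frac{V^2}{2g}
h_L = 0.037·(109.1/0.289)·2.239²/(2·9.81) = 3.569 m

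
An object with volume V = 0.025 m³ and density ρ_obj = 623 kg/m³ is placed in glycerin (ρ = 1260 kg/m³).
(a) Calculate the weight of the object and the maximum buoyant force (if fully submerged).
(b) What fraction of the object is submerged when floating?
(a) W=rho_obj*g*V=623*9.81*0.025=152.8 N; F_B(max)=rho*g*V=1260*9.81*0.025=309.0 N
(b) Floating fraction=rho_obj/rho=623/1260=0.494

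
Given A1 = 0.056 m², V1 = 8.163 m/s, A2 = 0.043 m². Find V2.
Formula: V_2 = \frac{A_1 V_1}{A_2}
V2 = 0.056·8.163/0.043 = 10.63 m/s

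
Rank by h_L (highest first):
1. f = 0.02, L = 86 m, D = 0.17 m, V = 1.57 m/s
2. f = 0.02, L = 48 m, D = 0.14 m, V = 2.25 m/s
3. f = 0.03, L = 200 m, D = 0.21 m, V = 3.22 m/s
Case 1: h_L = 1.271 m
Case 2: h_L = 1.769 m
Case 3: h_L = 15.1 m
Ranking (highest first): 3, 2, 1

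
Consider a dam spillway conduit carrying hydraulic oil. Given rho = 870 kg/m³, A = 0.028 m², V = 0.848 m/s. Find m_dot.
Formula: \dot{m} = \rho A V
m_dot = 870·0.028·0.848 = 20.66 kg/s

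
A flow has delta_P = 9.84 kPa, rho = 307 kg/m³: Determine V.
Formula: V = \sqrt{\frac{2 \Delta P}{\rho}}
V = √(2·(9.84·1000)/307) = 8.007 m/s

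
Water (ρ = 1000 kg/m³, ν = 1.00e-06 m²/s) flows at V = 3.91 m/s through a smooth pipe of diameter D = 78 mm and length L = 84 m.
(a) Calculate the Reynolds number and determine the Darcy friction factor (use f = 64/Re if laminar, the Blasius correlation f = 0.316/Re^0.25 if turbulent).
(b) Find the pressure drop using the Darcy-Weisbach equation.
(a) Re = V·D/ν = 3.91·0.078/1.00e-06 = 304980 → turbulent (Re > 4000); f = 0.316/Re^0.25 = 0.316/304980^0.25 = 0.013447 (Blasius is strictly valid for Re ≲ 1e5; used here as the smooth-pipe estimate the problem specifies)
(b) Darcy-Weisbach: ΔP = f·(L/D)·½ρV²/1000 = 0.013447·(84/0.078)·½·1000·3.91²/1000 = 110.7 kPa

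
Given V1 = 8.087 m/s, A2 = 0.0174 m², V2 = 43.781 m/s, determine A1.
Formula: V_2 = \frac{A_1 V_1}{A_2}
Substituting knowns: 43.781 = A1·8.087/0.0174
Solving for A1: A1 = 43.781·0.0174/8.087 = 0.0942 m²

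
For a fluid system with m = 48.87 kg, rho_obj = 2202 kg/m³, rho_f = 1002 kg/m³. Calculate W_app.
Formula: W_{app} = mg\left(1 - \frac{\rho_f}{\rho_{obj}}\right)
W_app = 48.87·9.81·(1 − 1002/2202) = 261.3 N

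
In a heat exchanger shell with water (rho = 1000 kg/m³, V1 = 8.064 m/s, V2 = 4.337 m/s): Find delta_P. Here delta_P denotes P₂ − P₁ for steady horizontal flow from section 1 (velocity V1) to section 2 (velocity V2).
Formula: \Delta P = \frac{1}{2} \rho (V_1^2 - V_2^2)
delta_P = 0.5·1000·(8.064² − 4.337²)/1000 = 23.11 kPa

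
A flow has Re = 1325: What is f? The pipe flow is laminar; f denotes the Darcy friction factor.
Formula: f = \frac{64}{Re}
f = 64/1325 = 0.0483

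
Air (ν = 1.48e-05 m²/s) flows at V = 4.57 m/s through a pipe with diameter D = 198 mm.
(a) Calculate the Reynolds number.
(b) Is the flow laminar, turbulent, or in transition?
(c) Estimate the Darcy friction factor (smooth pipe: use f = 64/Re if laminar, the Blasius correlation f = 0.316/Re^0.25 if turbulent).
(a) Re = V·D/ν = 4.57·0.198/1.48e-05 = 61139
(b) Flow regime: turbulent (Re > 4000)
(c) Friction factor: f = 0.316/Re^0.25 = 0.316/61139^0.25 = 0.0201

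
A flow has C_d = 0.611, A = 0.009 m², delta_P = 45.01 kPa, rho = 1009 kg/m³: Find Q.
Formula: Q = C_d A \sqrt{\frac{2 \Delta P}{\rho}}
Q = 0.611·0.009·√(2·(45.01·1000)/1009)·1000 = 51.94 L/s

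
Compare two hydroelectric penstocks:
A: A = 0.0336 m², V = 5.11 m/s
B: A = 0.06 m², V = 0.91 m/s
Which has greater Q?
Q(A) = 171.7 L/s, Q(B) = 54.6 L/s. Answer: A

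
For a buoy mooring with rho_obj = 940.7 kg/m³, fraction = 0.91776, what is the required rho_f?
Formula: f_{sub} = \frac{\rho_{obj}}{\rho_f}
Substituting knowns: 0.91776 = 940.7/rho_f
Solving for rho_f: rho_f = 940.7/0.91776 = 1025 kg/m³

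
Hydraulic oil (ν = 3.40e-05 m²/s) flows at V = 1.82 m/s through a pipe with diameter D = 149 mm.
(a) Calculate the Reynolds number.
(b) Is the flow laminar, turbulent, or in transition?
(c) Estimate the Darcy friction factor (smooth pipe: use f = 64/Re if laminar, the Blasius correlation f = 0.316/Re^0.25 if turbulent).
(a) Re = V·D/ν = 1.82·0.149/3.40e-05 = 7975.9
(b) Flow regime: turbulent (Re > 4000)
(c) Friction factor: f = 0.316/Re^0.25 = 0.316/7975.9^0.25 = 0.03344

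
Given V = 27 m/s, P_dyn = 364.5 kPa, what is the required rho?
Formula: P_{dyn} = \frac{1}{2} \rho V^2
Substituting knowns: 364.5 = 0.5·rho·27²/1000
Solving for rho: rho = 2·(364.5·1000)/27² = 1000 kg/m³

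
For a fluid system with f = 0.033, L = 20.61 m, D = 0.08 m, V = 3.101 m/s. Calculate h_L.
Formula: h_L = f \frac{L}{D} \frac{V^2}{2g}
h_L = 0.033·(20.61/0.08)·3.101²/(2·9.81) = 4.167 m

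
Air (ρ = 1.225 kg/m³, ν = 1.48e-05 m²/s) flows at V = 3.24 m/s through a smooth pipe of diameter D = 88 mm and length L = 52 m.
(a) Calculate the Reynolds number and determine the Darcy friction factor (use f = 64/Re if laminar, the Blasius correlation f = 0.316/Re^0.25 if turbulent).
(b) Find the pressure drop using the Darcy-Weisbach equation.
(a) Re = V·D/ν = 3.24·0.088/1.48e-05 = 19265 → turbulent (Re > 4000); f = 0.316/Re^0.25 = 0.316/19265^0.25 = 0.026822
(b) Darcy-Weisbach: ΔP = f·(L/D)·½ρV²/1000 = 0.026822·(52/0.088)·½·1.225·3.24²/1000 = 0.1019 kPa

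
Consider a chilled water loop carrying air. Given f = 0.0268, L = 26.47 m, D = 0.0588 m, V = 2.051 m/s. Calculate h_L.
Formula: h_L = f \frac{L}{D} \frac{V^2}{2g}
h_L = 0.0268·(26.47/0.0588)·2.051²/(2·9.81) = 2.587 m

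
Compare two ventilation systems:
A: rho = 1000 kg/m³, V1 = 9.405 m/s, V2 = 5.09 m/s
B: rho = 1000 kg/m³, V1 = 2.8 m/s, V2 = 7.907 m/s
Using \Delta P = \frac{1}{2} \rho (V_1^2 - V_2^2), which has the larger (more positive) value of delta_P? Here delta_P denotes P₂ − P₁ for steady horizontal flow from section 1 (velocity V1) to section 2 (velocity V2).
delta_P(A) = 31.27 kPa, delta_P(B) = -27.34 kPa. Answer: A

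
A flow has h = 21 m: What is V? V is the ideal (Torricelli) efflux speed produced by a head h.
Formula: V = \sqrt{2 g h}
V = √(2·9.81·21) = 20.3 m/s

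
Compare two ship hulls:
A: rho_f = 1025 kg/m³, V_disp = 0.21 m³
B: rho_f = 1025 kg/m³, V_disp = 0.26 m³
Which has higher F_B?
F_B(A) = 2112 N, F_B(B) = 2614 N. Answer: B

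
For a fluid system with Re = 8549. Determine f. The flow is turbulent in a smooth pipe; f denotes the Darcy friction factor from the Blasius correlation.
Formula: f = \frac{0.316}{Re^{0.25}}
f = 0.316/8549^0.25 = 0.03286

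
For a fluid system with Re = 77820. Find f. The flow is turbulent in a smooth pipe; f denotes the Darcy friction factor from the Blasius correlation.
Formula: f = \frac{0.316}{Re^{0.25}}
f = 0.316/77820^0.25 = 0.01892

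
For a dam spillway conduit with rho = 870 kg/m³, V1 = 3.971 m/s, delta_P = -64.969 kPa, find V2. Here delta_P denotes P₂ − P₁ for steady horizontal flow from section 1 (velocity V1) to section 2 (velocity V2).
Formula: \Delta P = \frac{1}{2} \rho (V_1^2 - V_2^2)
Substituting knowns: -64.969 = 0.5·870·(3.971² − V2²)/1000
Solving for V2: V2 = √(3.971² − 2·(-64.969·1000)/870) = 12.85 m/s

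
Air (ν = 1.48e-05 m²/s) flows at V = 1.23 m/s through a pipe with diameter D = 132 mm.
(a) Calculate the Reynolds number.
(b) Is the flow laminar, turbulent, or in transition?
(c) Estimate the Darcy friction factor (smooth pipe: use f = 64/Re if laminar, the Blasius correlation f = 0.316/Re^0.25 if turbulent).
(a) Re = V·D/ν = 1.23·0.132/1.48e-05 = 10970
(b) Flow regime: turbulent (Re > 4000)
(c) Friction factor: f = 0.316/Re^0.25 = 0.316/10970^0.25 = 0.03088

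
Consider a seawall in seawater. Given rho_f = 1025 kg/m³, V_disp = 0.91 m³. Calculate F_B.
Formula: F_B = \rho_f g V_{disp}
F_B = 1025·9.81·0.91 = 9150 N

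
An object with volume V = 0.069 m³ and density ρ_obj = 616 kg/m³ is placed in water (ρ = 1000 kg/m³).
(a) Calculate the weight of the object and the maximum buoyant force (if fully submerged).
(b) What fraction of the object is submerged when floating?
(a) W=rho_obj*g*V=616*9.81*0.069=417.0 N; F_B(max)=rho*g*V=1000*9.81*0.069=676.9 N
(b) Floating fraction=rho_obj/rho=616/1000=0.616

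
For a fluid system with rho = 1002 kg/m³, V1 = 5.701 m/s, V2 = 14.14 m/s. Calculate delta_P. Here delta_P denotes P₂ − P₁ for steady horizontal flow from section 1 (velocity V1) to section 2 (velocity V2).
Formula: \Delta P = \frac{1}{2} \rho (V_1^2 - V_2^2)
delta_P = 0.5·1002·(5.701² − 14.14²)/1000 = -83.89 kPa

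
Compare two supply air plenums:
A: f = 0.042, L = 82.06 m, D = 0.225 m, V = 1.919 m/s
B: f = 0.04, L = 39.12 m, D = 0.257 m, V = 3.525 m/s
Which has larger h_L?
h_L(A) = 2.875 m, h_L(B) = 3.856 m. Answer: B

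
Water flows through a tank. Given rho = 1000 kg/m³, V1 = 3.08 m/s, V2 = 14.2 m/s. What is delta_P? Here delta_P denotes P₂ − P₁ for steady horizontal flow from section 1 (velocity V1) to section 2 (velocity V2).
Formula: \Delta P = \frac{1}{2} \rho (V_1^2 - V_2^2)
delta_P = 0.5·1000·(3.08² − 14.2²)/1000 = -96.08 kPa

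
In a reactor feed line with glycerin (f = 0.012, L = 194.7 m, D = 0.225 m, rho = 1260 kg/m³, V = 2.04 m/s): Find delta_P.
Formula: \Delta P = f \frac{L}{D} \frac{\rho V^2}{2}
delta_P = 0.012·(194.7/0.225)·0.5·1260·2.04²/1000 = 27.22 kPa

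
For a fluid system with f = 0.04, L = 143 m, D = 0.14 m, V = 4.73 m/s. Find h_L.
Formula: h_L = f \frac{L}{D} \frac{V^2}{2g}
h_L = 0.04·(143/0.14)·4.73²/(2·9.81) = 46.59 m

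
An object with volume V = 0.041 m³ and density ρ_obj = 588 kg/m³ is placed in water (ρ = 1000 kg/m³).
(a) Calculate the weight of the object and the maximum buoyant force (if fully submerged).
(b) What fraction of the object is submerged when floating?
(a) W=rho_obj*g*V=588*9.81*0.041=236.5 N; F_B(max)=rho*g*V=1000*9.81*0.041=402.2 N
(b) Floating fraction=rho_obj/rho=588/1000=0.588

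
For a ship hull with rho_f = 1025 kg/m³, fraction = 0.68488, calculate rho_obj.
Formula: f_{sub} = \frac{\rho_{obj}}{\rho_f}
Substituting knowns: 0.68488 = rho_obj/1025
Solving for rho_obj: rho_obj = 0.68488·1025 = 702 kg/m³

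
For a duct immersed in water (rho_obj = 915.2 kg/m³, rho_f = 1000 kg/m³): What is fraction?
Formula: f_{sub} = \frac{\rho_{obj}}{\rho_f}
fraction = 915.2/1000 = 0.9152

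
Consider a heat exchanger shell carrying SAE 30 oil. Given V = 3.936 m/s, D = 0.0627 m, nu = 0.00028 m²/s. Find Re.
Formula: Re = \frac{V D}{\nu}
Re = 3.936·0.0627/0.00028 = 881.4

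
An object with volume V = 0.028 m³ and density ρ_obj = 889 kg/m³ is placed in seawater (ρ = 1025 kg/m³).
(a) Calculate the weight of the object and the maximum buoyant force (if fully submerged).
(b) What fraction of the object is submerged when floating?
(a) W=rho_obj*g*V=889*9.81*0.028=244.2 N; F_B(max)=rho*g*V=1025*9.81*0.028=281.5 N
(b) Floating fraction=rho_obj/rho=889/1025=0.867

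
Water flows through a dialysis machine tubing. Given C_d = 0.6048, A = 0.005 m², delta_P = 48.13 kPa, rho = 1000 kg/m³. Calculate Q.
Formula: Q = C_d A \sqrt{\frac{2 \Delta P}{\rho}}
Q = 0.6048·0.005·√(2·(48.13·1000)/1000)·1000 = 29.67 L/s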